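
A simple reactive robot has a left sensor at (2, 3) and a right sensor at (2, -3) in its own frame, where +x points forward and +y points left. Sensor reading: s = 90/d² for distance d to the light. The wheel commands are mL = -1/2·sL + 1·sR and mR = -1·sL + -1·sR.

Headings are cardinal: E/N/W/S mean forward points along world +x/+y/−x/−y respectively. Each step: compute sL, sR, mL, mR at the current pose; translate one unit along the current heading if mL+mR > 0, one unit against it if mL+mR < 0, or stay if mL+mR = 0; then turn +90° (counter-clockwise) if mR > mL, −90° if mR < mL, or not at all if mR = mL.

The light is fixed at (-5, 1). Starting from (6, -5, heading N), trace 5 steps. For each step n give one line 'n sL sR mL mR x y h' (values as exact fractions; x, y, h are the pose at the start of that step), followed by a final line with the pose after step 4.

n=0: pose=(6,-5,N); sL=9/8, sR=45/106; mL=-117/848, mR=-657/424; mL+mR=-27/16 → advance -1; mR−mL=-1197/848 → turn -1·90°
n=1: pose=(6,-6,E); sL=18/37, sR=90/269; mL=909/9953, mR=-8172/9953; mL+mR=-27/37 → advance -1; mR−mL=-9081/9953 → turn -1·90°
n=2: pose=(5,-6,S); sL=9/25, sR=9/13; mL=333/650, mR=-342/325; mL+mR=-27/50 → advance -1; mR−mL=-1017/650 → turn -1·90°
n=3: pose=(5,-5,W); sL=18/29, sR=90/73; mL=1953/2117, mR=-3924/2117; mL+mR=-27/29 → advance -1; mR−mL=-5877/2117 → turn -1·90°
n=4: pose=(6,-5,N); sL=9/8, sR=45/106; mL=-117/848, mR=-657/424; mL+mR=-27/16 → advance -1; mR−mL=-1197/848 → turn -1·90°

0 9/8 45/106 -117/848 -657/424 6 -5 N
1 18/37 90/269 909/9953 -8172/9953 6 -6 E
2 9/25 9/13 333/650 -342/325 5 -6 S
3 18/29 90/73 1953/2117 -3924/2117 5 -5 W
4 9/8 45/106 -117/848 -657/424 6 -5 N
final 6 -6 E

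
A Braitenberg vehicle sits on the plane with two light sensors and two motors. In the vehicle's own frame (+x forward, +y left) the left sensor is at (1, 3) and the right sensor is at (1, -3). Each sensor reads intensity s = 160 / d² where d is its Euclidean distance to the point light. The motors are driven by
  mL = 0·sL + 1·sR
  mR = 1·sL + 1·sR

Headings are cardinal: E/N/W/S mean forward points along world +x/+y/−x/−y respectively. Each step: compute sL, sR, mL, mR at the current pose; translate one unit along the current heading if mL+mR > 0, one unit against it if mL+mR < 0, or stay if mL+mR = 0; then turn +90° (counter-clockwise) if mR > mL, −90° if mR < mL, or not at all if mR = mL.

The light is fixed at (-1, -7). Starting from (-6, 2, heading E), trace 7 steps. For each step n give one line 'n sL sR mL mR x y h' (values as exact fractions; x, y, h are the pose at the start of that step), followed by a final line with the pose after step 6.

n=0: pose=(-6,2,E); sL=1, sR=40/13; mL=40/13, mR=53/13; mL+mR=93/13 → advance +1; mR−mL=1 → turn +1·90°
n=1: pose=(-5,2,N); sL=160/149, sR=160/101; mL=160/101, mR=40000/15049; mL+mR=63840/15049 → advance +1; mR−mL=160/149 → turn +1·90°
n=2: pose=(-5,3,W); sL=80/37, sR=80/97; mL=80/97, mR=10720/3589; mL+mR=13680/3589 → advance +1; mR−mL=80/37 → turn +1·90°
n=3: pose=(-6,3,S); sL=32/17, sR=32/29; mL=32/29, mR=1472/493; mL+mR=2016/493 → advance +1; mR−mL=32/17 → turn +1·90°
n=4: pose=(-6,2,E); sL=1, sR=40/13; mL=40/13, mR=53/13; mL+mR=93/13 → advance +1; mR−mL=1 → turn +1·90°
n=5: pose=(-5,2,N); sL=160/149, sR=160/101; mL=160/101, mR=40000/15049; mL+mR=63840/15049 → advance +1; mR−mL=160/149 → turn +1·90°
n=6: pose=(-5,3,W); sL=80/37, sR=80/97; mL=80/97, mR=10720/3589; mL+mR=13680/3589 → advance +1; mR−mL=80/37 → turn +1·90°

0 1 40/13 40/13 53/13 -6 2 E
1 160/149 160/101 160/101 40000/15049 -5 2 N
2 80/37 80/97 80/97 10720/3589 -5 3 W
3 32/17 32/29 32/29 1472/493 -6 3 S
4 1 40/13 40/13 53/13 -6 2 E
5 160/149 160/101 160/101 40000/15049 -5 2 N
6 80/37 80/97 80/97 10720/3589 -5 3 W
final -6 3 S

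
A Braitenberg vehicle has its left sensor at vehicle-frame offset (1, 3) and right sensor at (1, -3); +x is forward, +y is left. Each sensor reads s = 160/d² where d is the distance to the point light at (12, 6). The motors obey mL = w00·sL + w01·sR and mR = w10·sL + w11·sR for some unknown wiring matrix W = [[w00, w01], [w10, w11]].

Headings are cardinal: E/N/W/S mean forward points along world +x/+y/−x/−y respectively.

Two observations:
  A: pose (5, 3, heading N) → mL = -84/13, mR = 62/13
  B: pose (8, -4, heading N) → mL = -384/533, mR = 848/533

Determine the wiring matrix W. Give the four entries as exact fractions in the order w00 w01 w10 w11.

obs A: pose=(5,3,N) → sL=20/13, sR=8, mL=-84/13, mR=62/13
obs B: pose=(8,-4,N) → sL=16/13, sR=80/41, mL=-384/533, mR=848/533
sensor matrix S = [[20/13, 8], [16/13, 80/41]]; det S = -3648/533
solve [mL_A; mL_B] = S·[w00; w01] and [mR_A; mR_B] = S·[w10; w11]:
  w00 = 1, w01 = -1, w10 = 1/2, w11 = 1/2

1 -1 1/2 1/2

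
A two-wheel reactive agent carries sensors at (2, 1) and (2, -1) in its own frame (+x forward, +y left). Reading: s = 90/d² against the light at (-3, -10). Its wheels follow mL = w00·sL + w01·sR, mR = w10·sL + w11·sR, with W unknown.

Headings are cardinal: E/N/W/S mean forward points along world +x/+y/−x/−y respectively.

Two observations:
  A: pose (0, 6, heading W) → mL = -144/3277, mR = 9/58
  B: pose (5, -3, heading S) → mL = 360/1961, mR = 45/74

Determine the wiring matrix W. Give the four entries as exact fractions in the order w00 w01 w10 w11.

-1/2 1/2 0 1/2

obs A: pose=(0,6,W) → sL=45/113, sR=9/29, mL=-144/3277, mR=9/58
obs B: pose=(5,-3,S) → sL=45/53, sR=45/37, mL=360/1961, mR=45/74
sensor matrix S = [[45/113, 9/29], [45/53, 45/37]]; det S = 1419120/6426197
solve [mL_A; mL_B] = S·[w00; w01] and [mR_A; mR_B] = S·[w10; w11]:
  w00 = -1/2, w01 = 1/2, w10 = 0, w11 = 1/2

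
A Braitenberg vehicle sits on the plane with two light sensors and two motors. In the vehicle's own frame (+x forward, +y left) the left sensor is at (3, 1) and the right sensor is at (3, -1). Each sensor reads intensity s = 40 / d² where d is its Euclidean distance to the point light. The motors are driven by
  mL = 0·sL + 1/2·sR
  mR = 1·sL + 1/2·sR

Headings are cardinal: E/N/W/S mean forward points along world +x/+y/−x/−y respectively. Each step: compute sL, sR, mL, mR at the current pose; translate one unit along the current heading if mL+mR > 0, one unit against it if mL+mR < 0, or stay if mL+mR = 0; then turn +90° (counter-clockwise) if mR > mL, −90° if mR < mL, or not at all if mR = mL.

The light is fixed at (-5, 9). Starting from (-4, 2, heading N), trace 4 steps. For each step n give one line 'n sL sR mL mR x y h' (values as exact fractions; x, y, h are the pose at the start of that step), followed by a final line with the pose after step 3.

0 5/2 2 1 7/2 -4 2 N
1 40/53 40/29 20/29 2220/1537 -4 3 W
2 20/41 20/41 10/41 30/41 -5 3 S
3 8/9 40/73 20/73 764/657 -5 2 E
final -4 2 N

n=0: pose=(-4,2,N); sL=5/2, sR=2; mL=1, mR=7/2; mL+mR=9/2 → advance +1; mR−mL=5/2 → turn +1·90°
n=1: pose=(-4,3,W); sL=40/53, sR=40/29; mL=20/29, mR=2220/1537; mL+mR=3280/1537 → advance +1; mR−mL=40/53 → turn +1·90°
n=2: pose=(-5,3,S); sL=20/41, sR=20/41; mL=10/41, mR=30/41; mL+mR=40/41 → advance +1; mR−mL=20/41 → turn +1·90°
n=3: pose=(-5,2,E); sL=8/9, sR=40/73; mL=20/73, mR=764/657; mL+mR=944/657 → advance +1; mR−mL=8/9 → turn +1·90°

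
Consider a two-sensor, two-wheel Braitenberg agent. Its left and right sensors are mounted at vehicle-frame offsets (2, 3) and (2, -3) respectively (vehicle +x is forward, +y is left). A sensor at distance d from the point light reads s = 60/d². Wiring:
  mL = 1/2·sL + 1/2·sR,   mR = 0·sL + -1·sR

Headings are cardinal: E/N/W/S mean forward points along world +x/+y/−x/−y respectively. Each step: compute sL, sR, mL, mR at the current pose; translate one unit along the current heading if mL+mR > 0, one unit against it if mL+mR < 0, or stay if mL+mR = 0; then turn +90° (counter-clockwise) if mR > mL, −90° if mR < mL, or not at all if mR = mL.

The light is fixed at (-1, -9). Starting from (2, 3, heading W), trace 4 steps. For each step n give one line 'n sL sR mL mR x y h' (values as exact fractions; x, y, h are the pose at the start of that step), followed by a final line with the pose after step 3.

n=0: pose=(2,3,W); sL=30/41, sR=30/113; mL=2310/4633, mR=-30/113; mL+mR=1080/4633 → advance +1; mR−mL=-3540/4633 → turn -1·90°
n=1: pose=(1,3,N); sL=60/197, sR=60/221; mL=12540/43537, mR=-60/221; mL+mR=720/43537 → advance +1; mR−mL=-24360/43537 → turn -1·90°
n=2: pose=(1,4,E); sL=15/68, sR=15/29; mL=1455/3944, mR=-15/29; mL+mR=-585/3944 → advance -1; mR−mL=-3495/3944 → turn -1·90°
n=3: pose=(0,4,S); sL=60/137, sR=12/25; mL=1572/3425, mR=-12/25; mL+mR=-72/3425 → advance -1; mR−mL=-3216/3425 → turn -1·90°

0 30/41 30/113 2310/4633 -30/113 2 3 W
1 60/197 60/221 12540/43537 -60/221 1 3 N
2 15/68 15/29 1455/3944 -15/29 1 4 E
3 60/137 12/25 1572/3425 -12/25 0 4 S
final 0 5 W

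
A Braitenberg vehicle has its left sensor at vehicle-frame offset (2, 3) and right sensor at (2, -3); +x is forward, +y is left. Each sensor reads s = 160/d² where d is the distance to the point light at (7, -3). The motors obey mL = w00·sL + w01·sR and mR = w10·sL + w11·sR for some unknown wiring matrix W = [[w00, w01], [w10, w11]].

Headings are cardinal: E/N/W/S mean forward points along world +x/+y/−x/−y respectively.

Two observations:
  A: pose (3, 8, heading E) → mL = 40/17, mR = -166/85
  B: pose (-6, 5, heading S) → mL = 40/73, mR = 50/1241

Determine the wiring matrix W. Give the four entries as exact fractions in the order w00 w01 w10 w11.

0 1 1/2 -1

obs A: pose=(3,8,E) → sL=4/5, sR=40/17, mL=40/17, mR=-166/85
obs B: pose=(-6,5,S) → sL=20/17, sR=40/73, mL=40/73, mR=50/1241
sensor matrix S = [[4/5, 40/17], [20/17, 40/73]]; det S = -49152/21097
solve [mL_A; mL_B] = S·[w00; w01] and [mR_A; mR_B] = S·[w10; w11]:
  w00 = 0, w01 = 1, w10 = 1/2, w11 = -1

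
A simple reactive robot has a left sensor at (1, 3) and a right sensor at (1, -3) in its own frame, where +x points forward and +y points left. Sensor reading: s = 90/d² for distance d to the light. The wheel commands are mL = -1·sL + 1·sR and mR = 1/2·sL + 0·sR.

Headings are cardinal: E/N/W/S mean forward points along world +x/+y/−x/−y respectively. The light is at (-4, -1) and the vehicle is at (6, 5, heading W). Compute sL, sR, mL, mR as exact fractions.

left sensor world pos  = (5, 2); dL² = 90
right sensor world pos = (5, 8); dR² = 162
sL = 90/90 = 1
sR = 90/162 = 5/9
mL = -1·sL + 1·sR = -4/9
mR = 1/2·sL + 0·sR = 1/2

1 5/9 -4/9 1/2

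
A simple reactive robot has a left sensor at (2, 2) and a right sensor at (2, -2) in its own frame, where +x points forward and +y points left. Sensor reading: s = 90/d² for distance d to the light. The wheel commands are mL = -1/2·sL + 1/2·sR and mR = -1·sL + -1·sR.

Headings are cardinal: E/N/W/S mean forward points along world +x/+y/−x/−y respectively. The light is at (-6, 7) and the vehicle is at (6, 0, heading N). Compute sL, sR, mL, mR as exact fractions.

18/25 90/221 -864/5525 -6228/5525

left sensor world pos  = (4, 2); dL² = 125
right sensor world pos = (8, 2); dR² = 221
sL = 90/125 = 18/25
sR = 90/221 = 90/221
mL = -1/2·sL + 1/2·sR = -864/5525
mR = -1·sL + -1·sR = -6228/5525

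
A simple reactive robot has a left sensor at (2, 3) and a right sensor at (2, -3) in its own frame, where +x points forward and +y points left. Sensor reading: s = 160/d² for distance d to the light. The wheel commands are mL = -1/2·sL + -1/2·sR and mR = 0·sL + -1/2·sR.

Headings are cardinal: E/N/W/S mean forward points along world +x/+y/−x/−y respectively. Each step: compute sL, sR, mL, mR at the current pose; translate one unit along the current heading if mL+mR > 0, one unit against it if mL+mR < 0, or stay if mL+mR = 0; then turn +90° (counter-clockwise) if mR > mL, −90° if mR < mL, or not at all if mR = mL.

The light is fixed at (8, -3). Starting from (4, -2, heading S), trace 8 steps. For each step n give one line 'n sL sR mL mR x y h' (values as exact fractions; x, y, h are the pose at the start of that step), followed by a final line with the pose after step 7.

n=0: pose=(4,-2,S); sL=80, sR=16/5; mL=-208/5, mR=-8/5; mL+mR=-216/5 → advance -1; mR−mL=40 → turn +1·90°
n=1: pose=(4,-1,E); sL=160/29, sR=32; mL=-544/29, mR=-16; mL+mR=-1008/29 → advance -1; mR−mL=80/29 → turn +1·90°
n=2: pose=(3,-1,N); sL=2, sR=8; mL=-5, mR=-4; mL+mR=-9 → advance -1; mR−mL=1 → turn +1·90°
n=3: pose=(3,-2,W); sL=160/53, sR=32/13; mL=-1888/689, mR=-16/13; mL+mR=-2736/689 → advance -1; mR−mL=80/53 → turn +1·90°
n=4: pose=(4,-2,S); sL=80, sR=16/5; mL=-208/5, mR=-8/5; mL+mR=-216/5 → advance -1; mR−mL=40 → turn +1·90°
n=5: pose=(4,-1,E); sL=160/29, sR=32; mL=-544/29, mR=-16; mL+mR=-1008/29 → advance -1; mR−mL=80/29 → turn +1·90°
n=6: pose=(3,-1,N); sL=2, sR=8; mL=-5, mR=-4; mL+mR=-9 → advance -1; mR−mL=1 → turn +1·90°
n=7: pose=(3,-2,W); sL=160/53, sR=32/13; mL=-1888/689, mR=-16/13; mL+mR=-2736/689 → advance -1; mR−mL=80/53 → turn +1·90°

0 80 16/5 -208/5 -8/5 4 -2 S
1 160/29 32 -544/29 -16 4 -1 E
2 2 8 -5 -4 3 -1 N
3 160/53 32/13 -1888/689 -16/13 3 -2 W
4 80 16/5 -208/5 -8/5 4 -2 S
5 160/29 32 -544/29 -16 4 -1 E
6 2 8 -5 -4 3 -1 N
7 160/53 32/13 -1888/689 -16/13 3 -2 W
final 4 -2 S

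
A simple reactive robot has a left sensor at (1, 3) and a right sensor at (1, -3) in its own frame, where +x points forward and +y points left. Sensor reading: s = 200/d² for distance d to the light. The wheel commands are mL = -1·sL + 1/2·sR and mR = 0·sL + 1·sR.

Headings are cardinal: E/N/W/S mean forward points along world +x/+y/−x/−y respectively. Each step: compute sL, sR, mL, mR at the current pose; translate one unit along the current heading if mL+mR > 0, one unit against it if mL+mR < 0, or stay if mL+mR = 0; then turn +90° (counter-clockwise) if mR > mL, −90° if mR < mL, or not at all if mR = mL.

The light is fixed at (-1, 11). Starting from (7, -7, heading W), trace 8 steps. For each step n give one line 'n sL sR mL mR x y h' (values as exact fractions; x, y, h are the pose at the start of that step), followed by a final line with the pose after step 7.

0 20/49 100/137 -290/6713 100/137 7 -7 W
1 200/461 200/377 -29300/173797 200/377 6 -7 S
2 5/8 50/137 -485/1096 50/137 6 -8 E
3 200/333 40/81 -1060/2997 40/81 5 -8 N
4 100/233 4/5 -34/1165 4/5 5 -7 W
5 8/17 40/73 -244/1241 40/73 4 -7 S
6 50/73 5/13 -935/1898 5/13 4 -8 E
7 8/13 200/373 -1684/4849 200/373 3 -8 N
final 3 -7 W

n=0: pose=(7,-7,W); sL=20/49, sR=100/137; mL=-290/6713, mR=100/137; mL+mR=4610/6713 → advance +1; mR−mL=5190/6713 → turn +1·90°
n=1: pose=(6,-7,S); sL=200/461, sR=200/377; mL=-29300/173797, mR=200/377; mL+mR=62900/173797 → advance +1; mR−mL=121500/173797 → turn +1·90°
n=2: pose=(6,-8,E); sL=5/8, sR=50/137; mL=-485/1096, mR=50/137; mL+mR=-85/1096 → advance -1; mR−mL=885/1096 → turn +1·90°
n=3: pose=(5,-8,N); sL=200/333, sR=40/81; mL=-1060/2997, mR=40/81; mL+mR=140/999 → advance +1; mR−mL=2540/2997 → turn +1·90°
n=4: pose=(5,-7,W); sL=100/233, sR=4/5; mL=-34/1165, mR=4/5; mL+mR=898/1165 → advance +1; mR−mL=966/1165 → turn +1·90°
n=5: pose=(4,-7,S); sL=8/17, sR=40/73; mL=-244/1241, mR=40/73; mL+mR=436/1241 → advance +1; mR−mL=924/1241 → turn +1·90°
n=6: pose=(4,-8,E); sL=50/73, sR=5/13; mL=-935/1898, mR=5/13; mL+mR=-205/1898 → advance -1; mR−mL=1665/1898 → turn +1·90°
n=7: pose=(3,-8,N); sL=8/13, sR=200/373; mL=-1684/4849, mR=200/373; mL+mR=916/4849 → advance +1; mR−mL=4284/4849 → turn +1·90°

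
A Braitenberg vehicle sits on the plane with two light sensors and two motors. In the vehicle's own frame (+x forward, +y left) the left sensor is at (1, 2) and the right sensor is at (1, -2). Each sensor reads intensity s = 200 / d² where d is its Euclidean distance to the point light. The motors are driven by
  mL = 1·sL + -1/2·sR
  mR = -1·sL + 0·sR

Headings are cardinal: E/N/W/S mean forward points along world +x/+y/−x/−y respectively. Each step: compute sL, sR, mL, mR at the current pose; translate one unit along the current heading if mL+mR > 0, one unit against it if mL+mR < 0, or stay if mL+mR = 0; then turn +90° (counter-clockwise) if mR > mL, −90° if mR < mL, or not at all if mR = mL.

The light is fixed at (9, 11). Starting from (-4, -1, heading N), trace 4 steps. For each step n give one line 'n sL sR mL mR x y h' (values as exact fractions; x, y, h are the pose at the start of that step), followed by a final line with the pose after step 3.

0 100/173 100/121 3450/20933 -100/173 -4 -1 N
1 40/53 200/369 9460/19557 -40/53 -4 -2 E
2 10/17 50/113 705/1921 -10/17 -5 -2 S
3 200/421 8/13 916/5473 -200/421 -5 -1 W
final -4 -1 N

n=0: pose=(-4,-1,N); sL=100/173, sR=100/121; mL=3450/20933, mR=-100/173; mL+mR=-50/121 → advance -1; mR−mL=-15550/20933 → turn -1·90°
n=1: pose=(-4,-2,E); sL=40/53, sR=200/369; mL=9460/19557, mR=-40/53; mL+mR=-100/369 → advance -1; mR−mL=-24220/19557 → turn -1·90°
n=2: pose=(-5,-2,S); sL=10/17, sR=50/113; mL=705/1921, mR=-10/17; mL+mR=-25/113 → advance -1; mR−mL=-1835/1921 → turn -1·90°
n=3: pose=(-5,-1,W); sL=200/421, sR=8/13; mL=916/5473, mR=-200/421; mL+mR=-4/13 → advance -1; mR−mL=-3516/5473 → turn -1·90°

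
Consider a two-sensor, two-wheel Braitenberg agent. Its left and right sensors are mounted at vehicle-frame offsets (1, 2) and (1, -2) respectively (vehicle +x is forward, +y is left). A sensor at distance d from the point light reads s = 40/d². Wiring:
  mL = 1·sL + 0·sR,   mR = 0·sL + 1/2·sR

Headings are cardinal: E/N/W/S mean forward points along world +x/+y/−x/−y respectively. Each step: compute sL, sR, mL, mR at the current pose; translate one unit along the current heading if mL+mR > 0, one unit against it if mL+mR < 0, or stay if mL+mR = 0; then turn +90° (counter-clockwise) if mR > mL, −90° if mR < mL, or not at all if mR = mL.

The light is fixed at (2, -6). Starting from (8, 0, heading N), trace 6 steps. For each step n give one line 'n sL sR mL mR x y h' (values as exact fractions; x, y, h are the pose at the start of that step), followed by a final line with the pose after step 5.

n=0: pose=(8,0,N); sL=8/13, sR=40/113; mL=8/13, mR=20/113; mL+mR=1164/1469 → advance +1; mR−mL=-644/1469 → turn -1·90°
n=1: pose=(8,1,E); sL=4/13, sR=20/37; mL=4/13, mR=10/37; mL+mR=278/481 → advance +1; mR−mL=-18/481 → turn -1·90°
n=2: pose=(9,1,S); sL=40/117, sR=40/61; mL=40/117, mR=20/61; mL+mR=4780/7137 → advance +1; mR−mL=-100/7137 → turn -1·90°
n=3: pose=(9,0,W); sL=10/13, sR=2/5; mL=10/13, mR=1/5; mL+mR=63/65 → advance +1; mR−mL=-37/65 → turn -1·90°
n=4: pose=(8,0,N); sL=8/13, sR=40/113; mL=8/13, mR=20/113; mL+mR=1164/1469 → advance +1; mR−mL=-644/1469 → turn -1·90°
n=5: pose=(8,1,E); sL=4/13, sR=20/37; mL=4/13, mR=10/37; mL+mR=278/481 → advance +1; mR−mL=-18/481 → turn -1·90°

0 8/13 40/113 8/13 20/113 8 0 N
1 4/13 20/37 4/13 10/37 8 1 E
2 40/117 40/61 40/117 20/61 9 1 S
3 10/13 2/5 10/13 1/5 9 0 W
4 8/13 40/113 8/13 20/113 8 0 N
5 4/13 20/37 4/13 10/37 8 1 E
final 9 1 S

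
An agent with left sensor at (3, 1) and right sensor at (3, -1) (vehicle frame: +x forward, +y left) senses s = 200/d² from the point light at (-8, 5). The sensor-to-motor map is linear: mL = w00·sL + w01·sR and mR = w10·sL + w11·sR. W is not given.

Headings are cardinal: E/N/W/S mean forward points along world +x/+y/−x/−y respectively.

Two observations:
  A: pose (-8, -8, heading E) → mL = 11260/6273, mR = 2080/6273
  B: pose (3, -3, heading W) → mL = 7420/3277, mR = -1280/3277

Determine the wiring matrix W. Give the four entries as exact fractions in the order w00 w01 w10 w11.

obs A: pose=(-8,-8,E) → sL=200/153, sR=40/41, mL=11260/6273, mR=2080/6273
obs B: pose=(3,-3,W) → sL=40/29, sR=200/113, mL=7420/3277, mR=-1280/3277
sensor matrix S = [[200/153, 40/41], [40/29, 200/113]]; det S = 19897600/20556621
solve [mL_A; mL_B] = S·[w00; w01] and [mR_A; mR_B] = S·[w10; w11]:
  w00 = 1, w01 = 1/2, w10 = 1, w11 = -1

1 1/2 1 -1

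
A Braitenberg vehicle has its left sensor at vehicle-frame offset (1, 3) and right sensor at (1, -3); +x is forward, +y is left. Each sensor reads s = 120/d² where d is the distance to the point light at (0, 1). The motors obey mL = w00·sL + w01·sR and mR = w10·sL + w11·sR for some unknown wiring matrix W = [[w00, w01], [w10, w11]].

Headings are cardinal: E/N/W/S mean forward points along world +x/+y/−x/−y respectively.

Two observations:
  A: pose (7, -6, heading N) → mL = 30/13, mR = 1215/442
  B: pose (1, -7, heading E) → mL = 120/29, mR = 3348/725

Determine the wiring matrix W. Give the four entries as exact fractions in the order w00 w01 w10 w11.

obs A: pose=(7,-6,N) → sL=30/13, sR=15/17, mL=30/13, mR=1215/442
obs B: pose=(1,-7,E) → sL=120/29, sR=24/25, mL=120/29, mR=3348/725
sensor matrix S = [[30/13, 15/17], [120/29, 24/25]]; det S = -46008/32045
solve [mL_A; mL_B] = S·[w00; w01] and [mR_A; mR_B] = S·[w10; w11]:
  w00 = 1, w01 = 0, w10 = 1, w11 = 1/2

1 0 1 1/2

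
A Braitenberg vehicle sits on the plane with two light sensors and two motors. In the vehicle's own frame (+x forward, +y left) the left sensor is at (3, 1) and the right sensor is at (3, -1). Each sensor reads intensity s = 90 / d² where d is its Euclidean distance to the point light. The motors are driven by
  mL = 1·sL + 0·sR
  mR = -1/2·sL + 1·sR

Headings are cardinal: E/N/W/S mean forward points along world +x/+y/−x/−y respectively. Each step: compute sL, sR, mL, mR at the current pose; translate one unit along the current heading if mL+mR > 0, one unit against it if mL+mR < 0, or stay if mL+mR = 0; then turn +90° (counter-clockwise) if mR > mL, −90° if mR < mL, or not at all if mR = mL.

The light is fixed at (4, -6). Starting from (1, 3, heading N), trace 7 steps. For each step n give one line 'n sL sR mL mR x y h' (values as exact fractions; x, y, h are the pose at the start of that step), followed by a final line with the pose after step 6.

0 9/16 45/74 9/16 387/1184 1 3 N
1 90/121 10/9 90/121 805/1089 1 4 E
2 9/5 45/29 9/5 189/290 2 4 S
3 90/89 18/25 90/89 477/2225 2 3 W
4 9/16 45/74 9/16 387/1184 1 3 N
5 90/121 10/9 90/121 805/1089 1 4 E
6 9/5 45/29 9/5 189/290 2 4 S
final 2 3 W

n=0: pose=(1,3,N); sL=9/16, sR=45/74; mL=9/16, mR=387/1184; mL+mR=1053/1184 → advance +1; mR−mL=-279/1184 → turn -1·90°
n=1: pose=(1,4,E); sL=90/121, sR=10/9; mL=90/121, mR=805/1089; mL+mR=1615/1089 → advance +1; mR−mL=-5/1089 → turn -1·90°
n=2: pose=(2,4,S); sL=9/5, sR=45/29; mL=9/5, mR=189/290; mL+mR=711/290 → advance +1; mR−mL=-333/290 → turn -1·90°
n=3: pose=(2,3,W); sL=90/89, sR=18/25; mL=90/89, mR=477/2225; mL+mR=2727/2225 → advance +1; mR−mL=-1773/2225 → turn -1·90°
n=4: pose=(1,3,N); sL=9/16, sR=45/74; mL=9/16, mR=387/1184; mL+mR=1053/1184 → advance +1; mR−mL=-279/1184 → turn -1·90°
n=5: pose=(1,4,E); sL=90/121, sR=10/9; mL=90/121, mR=805/1089; mL+mR=1615/1089 → advance +1; mR−mL=-5/1089 → turn -1·90°
n=6: pose=(2,4,S); sL=9/5, sR=45/29; mL=9/5, mR=189/290; mL+mR=711/290 → advance +1; mR−mL=-333/290 → turn -1·90°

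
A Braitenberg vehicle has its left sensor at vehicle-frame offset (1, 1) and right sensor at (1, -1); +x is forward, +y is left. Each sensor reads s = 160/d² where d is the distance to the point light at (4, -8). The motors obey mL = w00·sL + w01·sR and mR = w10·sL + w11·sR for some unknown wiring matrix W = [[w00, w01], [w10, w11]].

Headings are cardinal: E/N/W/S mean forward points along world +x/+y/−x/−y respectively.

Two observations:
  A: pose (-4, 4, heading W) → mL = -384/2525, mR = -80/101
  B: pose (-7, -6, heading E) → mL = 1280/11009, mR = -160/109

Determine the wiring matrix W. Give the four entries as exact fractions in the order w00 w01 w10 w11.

-1 1 -1 0

obs A: pose=(-4,4,W) → sL=80/101, sR=16/25, mL=-384/2525, mR=-80/101
obs B: pose=(-7,-6,E) → sL=160/109, sR=160/101, mL=1280/11009, mR=-160/109
sensor matrix S = [[80/101, 16/25], [160/109, 160/101]]; det S = 1753088/5559545
solve [mL_A; mL_B] = S·[w00; w01] and [mR_A; mR_B] = S·[w10; w11]:
  w00 = -1, w01 = 1, w10 = -1, w11 = 0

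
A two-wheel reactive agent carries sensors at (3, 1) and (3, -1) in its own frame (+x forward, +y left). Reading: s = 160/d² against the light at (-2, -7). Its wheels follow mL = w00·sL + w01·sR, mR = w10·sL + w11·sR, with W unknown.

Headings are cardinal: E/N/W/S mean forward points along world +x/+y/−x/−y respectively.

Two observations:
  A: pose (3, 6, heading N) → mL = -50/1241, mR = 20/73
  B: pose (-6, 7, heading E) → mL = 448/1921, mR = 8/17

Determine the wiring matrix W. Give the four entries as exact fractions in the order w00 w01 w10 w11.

-1 1 0 1/2

obs A: pose=(3,6,N) → sL=10/17, sR=40/73, mL=-50/1241, mR=20/73
obs B: pose=(-6,7,E) → sL=80/113, sR=16/17, mL=448/1921, mR=8/17
sensor matrix S = [[10/17, 40/73], [80/113, 16/17]]; det S = 395040/2383961
solve [mL_A; mL_B] = S·[w00; w01] and [mR_A; mR_B] = S·[w10; w11]:
  w00 = -1, w01 = 1, w10 = 0, w11 = 1/2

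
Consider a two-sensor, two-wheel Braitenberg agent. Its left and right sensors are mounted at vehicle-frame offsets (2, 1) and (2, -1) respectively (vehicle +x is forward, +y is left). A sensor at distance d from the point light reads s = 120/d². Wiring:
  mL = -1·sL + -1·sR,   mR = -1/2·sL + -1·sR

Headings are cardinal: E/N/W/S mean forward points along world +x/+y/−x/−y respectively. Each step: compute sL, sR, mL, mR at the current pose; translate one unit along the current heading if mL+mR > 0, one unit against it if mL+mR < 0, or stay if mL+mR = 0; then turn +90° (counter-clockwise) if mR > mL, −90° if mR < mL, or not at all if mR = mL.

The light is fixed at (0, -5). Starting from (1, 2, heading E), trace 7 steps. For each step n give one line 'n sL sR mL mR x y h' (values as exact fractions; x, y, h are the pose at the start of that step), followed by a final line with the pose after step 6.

0 120/73 8/3 -944/219 -764/219 1 2 E
1 60/41 60/41 -120/41 -90/41 0 2 N
2 120/29 120/53 -9840/1537 -6660/1537 0 1 W
3 6 15/2 -27/2 -21/2 1 1 S
4 120/73 8/3 -944/219 -764/219 1 2 E
5 60/41 60/41 -120/41 -90/41 0 2 N
6 120/29 120/53 -9840/1537 -6660/1537 0 1 W
final 1 1 S

n=0: pose=(1,2,E); sL=120/73, sR=8/3; mL=-944/219, mR=-764/219; mL+mR=-1708/219 → advance -1; mR−mL=60/73 → turn +1·90°
n=1: pose=(0,2,N); sL=60/41, sR=60/41; mL=-120/41, mR=-90/41; mL+mR=-210/41 → advance -1; mR−mL=30/41 → turn +1·90°
n=2: pose=(0,1,W); sL=120/29, sR=120/53; mL=-9840/1537, mR=-6660/1537; mL+mR=-16500/1537 → advance -1; mR−mL=60/29 → turn +1·90°
n=3: pose=(1,1,S); sL=6, sR=15/2; mL=-27/2, mR=-21/2; mL+mR=-24 → advance -1; mR−mL=3 → turn +1·90°
n=4: pose=(1,2,E); sL=120/73, sR=8/3; mL=-944/219, mR=-764/219; mL+mR=-1708/219 → advance -1; mR−mL=60/73 → turn +1·90°
n=5: pose=(0,2,N); sL=60/41, sR=60/41; mL=-120/41, mR=-90/41; mL+mR=-210/41 → advance -1; mR−mL=30/41 → turn +1·90°
n=6: pose=(0,1,W); sL=120/29, sR=120/53; mL=-9840/1537, mR=-6660/1537; mL+mR=-16500/1537 → advance -1; mR−mL=60/29 → turn +1·90°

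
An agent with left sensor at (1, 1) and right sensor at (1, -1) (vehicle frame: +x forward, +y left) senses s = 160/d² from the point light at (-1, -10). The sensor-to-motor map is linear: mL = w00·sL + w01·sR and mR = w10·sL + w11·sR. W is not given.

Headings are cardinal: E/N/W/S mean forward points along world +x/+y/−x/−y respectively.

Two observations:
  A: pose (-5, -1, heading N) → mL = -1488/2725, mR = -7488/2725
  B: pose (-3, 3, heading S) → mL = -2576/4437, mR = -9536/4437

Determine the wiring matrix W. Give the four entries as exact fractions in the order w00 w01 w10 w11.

obs A: pose=(-5,-1,N) → sL=32/25, sR=160/109, mL=-1488/2725, mR=-7488/2725
obs B: pose=(-3,3,S) → sL=32/29, sR=160/153, mL=-2576/4437, mR=-9536/4437
sensor matrix S = [[32/25, 160/109], [32/29, 160/153]]; det S = -679936/2418165
solve [mL_A; mL_B] = S·[w00; w01] and [mR_A; mR_B] = S·[w10; w11]:
  w00 = -1, w01 = 1/2, w10 = -1, w11 = -1

-1 1/2 -1 -1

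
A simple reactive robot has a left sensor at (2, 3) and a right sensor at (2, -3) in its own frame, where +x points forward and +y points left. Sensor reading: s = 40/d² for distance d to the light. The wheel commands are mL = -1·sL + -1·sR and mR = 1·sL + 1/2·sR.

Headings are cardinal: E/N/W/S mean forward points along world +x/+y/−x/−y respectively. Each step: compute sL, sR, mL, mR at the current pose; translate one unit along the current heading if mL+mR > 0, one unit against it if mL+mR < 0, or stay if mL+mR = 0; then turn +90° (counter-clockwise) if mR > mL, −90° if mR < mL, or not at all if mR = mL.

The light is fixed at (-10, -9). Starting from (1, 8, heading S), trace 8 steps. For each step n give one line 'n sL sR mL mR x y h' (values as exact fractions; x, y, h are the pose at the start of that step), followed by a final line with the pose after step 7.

n=0: pose=(1,8,S); sL=40/421, sR=40/289; mL=-28400/121669, mR=19980/121669; mL+mR=-20/289 → advance -1; mR−mL=48380/121669 → turn +1·90°
n=1: pose=(1,9,E); sL=4/61, sR=20/197; mL=-2008/12017, mR=1398/12017; mL+mR=-10/197 → advance -1; mR−mL=3406/12017 → turn +1·90°
n=2: pose=(0,9,N); sL=40/449, sR=40/569; mL=-40720/255481, mR=31740/255481; mL+mR=-20/569 → advance -1; mR−mL=72460/255481 → turn +1·90°
n=3: pose=(0,8,W); sL=2/13, sR=5/58; mL=-181/754, mR=297/1508; mL+mR=-5/116 → advance -1; mR−mL=659/1508 → turn +1·90°
n=4: pose=(1,8,S); sL=40/421, sR=40/289; mL=-28400/121669, mR=19980/121669; mL+mR=-20/289 → advance -1; mR−mL=48380/121669 → turn +1·90°
n=5: pose=(1,9,E); sL=4/61, sR=20/197; mL=-2008/12017, mR=1398/12017; mL+mR=-10/197 → advance -1; mR−mL=3406/12017 → turn +1·90°
n=6: pose=(0,9,N); sL=40/449, sR=40/569; mL=-40720/255481, mR=31740/255481; mL+mR=-20/569 → advance -1; mR−mL=72460/255481 → turn +1·90°
n=7: pose=(0,8,W); sL=2/13, sR=5/58; mL=-181/754, mR=297/1508; mL+mR=-5/116 → advance -1; mR−mL=659/1508 → turn +1·90°

0 40/421 40/289 -28400/121669 19980/121669 1 8 S
1 4/61 20/197 -2008/12017 1398/12017 1 9 E
2 40/449 40/569 -40720/255481 31740/255481 0 9 N
3 2/13 5/58 -181/754 297/1508 0 8 W
4 40/421 40/289 -28400/121669 19980/121669 1 8 S
5 4/61 20/197 -2008/12017 1398/12017 1 9 E
6 40/449 40/569 -40720/255481 31740/255481 0 9 N
7 2/13 5/58 -181/754 297/1508 0 8 W
final 1 8 S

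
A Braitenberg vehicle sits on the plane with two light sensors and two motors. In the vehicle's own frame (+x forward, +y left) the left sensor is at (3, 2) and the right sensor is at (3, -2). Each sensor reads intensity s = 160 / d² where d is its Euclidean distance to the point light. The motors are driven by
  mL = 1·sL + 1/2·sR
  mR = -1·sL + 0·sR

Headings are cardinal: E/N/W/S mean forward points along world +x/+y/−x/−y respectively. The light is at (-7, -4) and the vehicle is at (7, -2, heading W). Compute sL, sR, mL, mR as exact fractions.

160/121 160/137 31600/16577 -160/121

left sensor world pos  = (4, -4); dL² = 121
right sensor world pos = (4, 0); dR² = 137
sL = 160/121 = 160/121
sR = 160/137 = 160/137
mL = 1·sL + 1/2·sR = 31600/16577
mR = -1·sL + 0·sR = -160/121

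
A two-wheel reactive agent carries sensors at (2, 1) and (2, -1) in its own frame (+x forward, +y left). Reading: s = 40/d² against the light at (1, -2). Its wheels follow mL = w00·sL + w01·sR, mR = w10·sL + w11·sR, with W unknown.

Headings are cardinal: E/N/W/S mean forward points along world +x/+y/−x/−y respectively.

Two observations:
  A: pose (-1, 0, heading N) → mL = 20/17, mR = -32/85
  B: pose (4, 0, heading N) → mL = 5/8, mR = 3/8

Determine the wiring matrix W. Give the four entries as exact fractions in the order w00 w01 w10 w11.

obs A: pose=(-1,0,N) → sL=8/5, sR=40/17, mL=20/17, mR=-32/85
obs B: pose=(4,0,N) → sL=2, sR=5/4, mL=5/8, mR=3/8
sensor matrix S = [[8/5, 40/17], [2, 5/4]]; det S = -46/17
solve [mL_A; mL_B] = S·[w00; w01] and [mR_A; mR_B] = S·[w10; w11]:
  w00 = 0, w01 = 1/2, w10 = 1/2, w11 = -1/2

0 1/2 1/2 -1/2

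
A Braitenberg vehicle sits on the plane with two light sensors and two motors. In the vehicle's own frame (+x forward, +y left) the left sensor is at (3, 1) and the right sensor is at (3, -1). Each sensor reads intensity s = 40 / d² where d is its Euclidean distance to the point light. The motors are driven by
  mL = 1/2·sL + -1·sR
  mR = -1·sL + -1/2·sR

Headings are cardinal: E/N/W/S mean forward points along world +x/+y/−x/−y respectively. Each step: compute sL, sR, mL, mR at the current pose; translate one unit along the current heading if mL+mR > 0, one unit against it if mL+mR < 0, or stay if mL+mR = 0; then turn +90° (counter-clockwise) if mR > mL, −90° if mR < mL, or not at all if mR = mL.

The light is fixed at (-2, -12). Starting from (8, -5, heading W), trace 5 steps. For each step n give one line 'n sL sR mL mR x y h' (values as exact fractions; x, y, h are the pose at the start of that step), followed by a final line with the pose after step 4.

0 8/17 40/113 -228/1921 -1244/1921 8 -5 W
1 1/5 10/61 -39/610 -86/305 9 -5 N
2 8/49 40/221 -1076/10829 -2748/10829 9 -6 E
3 4/13 4/9 -34/117 -62/117 8 -6 S
4 8/17 40/113 -228/1921 -1244/1921 8 -5 W
final 9 -5 N

n=0: pose=(8,-5,W); sL=8/17, sR=40/113; mL=-228/1921, mR=-1244/1921; mL+mR=-1472/1921 → advance -1; mR−mL=-1016/1921 → turn -1·90°
n=1: pose=(9,-5,N); sL=1/5, sR=10/61; mL=-39/610, mR=-86/305; mL+mR=-211/610 → advance -1; mR−mL=-133/610 → turn -1·90°
n=2: pose=(9,-6,E); sL=8/49, sR=40/221; mL=-1076/10829, mR=-2748/10829; mL+mR=-3824/10829 → advance -1; mR−mL=-1672/10829 → turn -1·90°
n=3: pose=(8,-6,S); sL=4/13, sR=4/9; mL=-34/117, mR=-62/117; mL+mR=-32/39 → advance -1; mR−mL=-28/117 → turn -1·90°
n=4: pose=(8,-5,W); sL=8/17, sR=40/113; mL=-228/1921, mR=-1244/1921; mL+mR=-1472/1921 → advance -1; mR−mL=-1016/1921 → turn -1·90°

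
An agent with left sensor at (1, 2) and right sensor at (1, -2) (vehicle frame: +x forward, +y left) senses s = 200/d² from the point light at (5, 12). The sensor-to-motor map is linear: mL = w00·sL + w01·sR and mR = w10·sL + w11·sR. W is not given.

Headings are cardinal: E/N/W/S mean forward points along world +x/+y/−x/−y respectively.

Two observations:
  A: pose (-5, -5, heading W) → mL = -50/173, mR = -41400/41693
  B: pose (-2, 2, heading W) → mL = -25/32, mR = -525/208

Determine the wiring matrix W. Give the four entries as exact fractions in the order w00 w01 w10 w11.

obs A: pose=(-5,-5,W) → sL=100/241, sR=100/173, mL=-50/173, mR=-41400/41693
obs B: pose=(-2,2,W) → sL=25/26, sR=25/16, mL=-25/32, mR=-525/208
sensor matrix S = [[100/241, 100/173], [25/26, 25/16]]; det S = 200625/2168036
solve [mL_A; mL_B] = S·[w00; w01] and [mR_A; mR_B] = S·[w10; w11]:
  w00 = 0, w01 = -1/2, w10 = -1, w11 = -1

0 -1/2 -1 -1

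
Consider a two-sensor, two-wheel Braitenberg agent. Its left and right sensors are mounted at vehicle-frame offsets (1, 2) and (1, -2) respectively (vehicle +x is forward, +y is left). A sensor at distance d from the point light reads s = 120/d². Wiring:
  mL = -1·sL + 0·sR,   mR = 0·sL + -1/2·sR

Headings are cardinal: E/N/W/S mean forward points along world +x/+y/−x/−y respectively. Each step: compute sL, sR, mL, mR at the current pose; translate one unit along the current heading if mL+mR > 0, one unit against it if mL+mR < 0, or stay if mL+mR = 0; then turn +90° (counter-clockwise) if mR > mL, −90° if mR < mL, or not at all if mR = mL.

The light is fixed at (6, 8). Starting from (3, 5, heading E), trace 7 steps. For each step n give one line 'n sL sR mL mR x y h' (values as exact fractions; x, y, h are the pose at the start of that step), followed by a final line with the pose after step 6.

n=0: pose=(3,5,E); sL=24, sR=120/29; mL=-24, mR=-60/29; mL+mR=-756/29 → advance -1; mR−mL=636/29 → turn +1·90°
n=1: pose=(2,5,N); sL=3, sR=15; mL=-3, mR=-15/2; mL+mR=-21/2 → advance -1; mR−mL=-9/2 → turn -1·90°
n=2: pose=(2,4,E); sL=120/13, sR=8/3; mL=-120/13, mR=-4/3; mL+mR=-412/39 → advance -1; mR−mL=308/39 → turn +1·90°
n=3: pose=(1,4,N); sL=60/29, sR=20/3; mL=-60/29, mR=-10/3; mL+mR=-470/87 → advance -1; mR−mL=-110/87 → turn -1·90°
n=4: pose=(1,3,E); sL=24/5, sR=24/13; mL=-24/5, mR=-12/13; mL+mR=-372/65 → advance -1; mR−mL=252/65 → turn +1·90°
n=5: pose=(0,3,N); sL=3/2, sR=15/4; mL=-3/2, mR=-15/8; mL+mR=-27/8 → advance -1; mR−mL=-3/8 → turn -1·90°
n=6: pose=(0,2,E); sL=120/41, sR=120/89; mL=-120/41, mR=-60/89; mL+mR=-13140/3649 → advance -1; mR−mL=8220/3649 → turn +1·90°

0 24 120/29 -24 -60/29 3 5 E
1 3 15 -3 -15/2 2 5 N
2 120/13 8/3 -120/13 -4/3 2 4 E
3 60/29 20/3 -60/29 -10/3 1 4 N
4 24/5 24/13 -24/5 -12/13 1 3 E
5 3/2 15/4 -3/2 -15/8 0 3 N
6 120/41 120/89 -120/41 -60/89 0 2 E
final -1 2 N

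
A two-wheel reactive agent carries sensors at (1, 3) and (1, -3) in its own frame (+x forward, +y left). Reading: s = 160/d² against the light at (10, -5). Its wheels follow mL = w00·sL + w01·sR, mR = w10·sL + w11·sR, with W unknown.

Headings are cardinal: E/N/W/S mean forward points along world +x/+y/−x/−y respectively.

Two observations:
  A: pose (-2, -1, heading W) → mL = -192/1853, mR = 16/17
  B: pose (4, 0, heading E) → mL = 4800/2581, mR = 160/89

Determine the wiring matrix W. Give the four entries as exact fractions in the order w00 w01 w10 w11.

obs A: pose=(-2,-1,W) → sL=16/17, sR=80/109, mL=-192/1853, mR=16/17
obs B: pose=(4,0,E) → sL=160/89, sR=160/29, mL=4800/2581, mR=160/89
sensor matrix S = [[16/17, 80/109], [160/89, 160/29]]; det S = 18524160/4782593
solve [mL_A; mL_B] = S·[w00; w01] and [mR_A; mR_B] = S·[w10; w11]:
  w00 = -1/2, w01 = 1/2, w10 = 1, w11 = 0

-1/2 1/2 1 0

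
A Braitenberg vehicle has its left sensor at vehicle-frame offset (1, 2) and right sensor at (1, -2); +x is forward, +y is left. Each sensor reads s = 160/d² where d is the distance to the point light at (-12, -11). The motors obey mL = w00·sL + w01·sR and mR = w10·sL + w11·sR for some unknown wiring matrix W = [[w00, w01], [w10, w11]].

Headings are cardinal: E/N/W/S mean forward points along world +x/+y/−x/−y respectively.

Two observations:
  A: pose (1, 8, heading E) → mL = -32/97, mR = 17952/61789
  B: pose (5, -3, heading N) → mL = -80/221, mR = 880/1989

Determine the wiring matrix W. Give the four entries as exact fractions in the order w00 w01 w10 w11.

0 -1 1/2 1/2

obs A: pose=(1,8,E) → sL=160/637, sR=32/97, mL=-32/97, mR=17952/61789
obs B: pose=(5,-3,N) → sL=80/153, sR=80/221, mL=-80/221, mR=880/1989
sensor matrix S = [[160/637, 32/97], [80/153, 80/221]]; det S = -10024960/122898321
solve [mL_A; mL_B] = S·[w00; w01] and [mR_A; mR_B] = S·[w10; w11]:
  w00 = 0, w01 = -1, w10 = 1/2, w11 = 1/2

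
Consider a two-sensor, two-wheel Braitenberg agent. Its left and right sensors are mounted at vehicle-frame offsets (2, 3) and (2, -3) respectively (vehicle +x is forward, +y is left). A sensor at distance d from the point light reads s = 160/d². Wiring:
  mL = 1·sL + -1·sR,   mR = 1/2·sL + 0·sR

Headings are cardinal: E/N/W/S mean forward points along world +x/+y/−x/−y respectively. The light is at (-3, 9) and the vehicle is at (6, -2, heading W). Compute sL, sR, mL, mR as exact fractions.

32/49 160/113 -4224/5537 16/49

left sensor world pos  = (4, -5); dL² = 245
right sensor world pos = (4, 1); dR² = 113
sL = 160/245 = 32/49
sR = 160/113 = 160/113
mL = 1·sL + -1·sR = -4224/5537
mR = 1/2·sL + 0·sR = 16/49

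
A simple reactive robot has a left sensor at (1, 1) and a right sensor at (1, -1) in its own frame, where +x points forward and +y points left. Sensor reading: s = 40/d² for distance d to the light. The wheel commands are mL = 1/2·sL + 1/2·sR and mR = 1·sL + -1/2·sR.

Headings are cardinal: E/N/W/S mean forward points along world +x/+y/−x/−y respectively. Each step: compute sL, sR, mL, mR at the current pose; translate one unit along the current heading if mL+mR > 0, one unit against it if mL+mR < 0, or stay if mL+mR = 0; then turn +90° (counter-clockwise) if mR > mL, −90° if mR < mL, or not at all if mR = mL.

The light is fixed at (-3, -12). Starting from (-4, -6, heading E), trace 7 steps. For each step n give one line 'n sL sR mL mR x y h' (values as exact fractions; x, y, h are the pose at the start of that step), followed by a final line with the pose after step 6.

0 40/49 8/5 296/245 4/245 -4 -6 E
1 20/13 20/13 20/13 10/13 -3 -6 S
2 40/17 40/37 1080/629 1140/629 -3 -7 W
3 5/2 2 9/4 3/2 -4 -7 S
4 40/13 40/29 840/377 900/377 -4 -8 W
5 4 20/9 28/9 26/9 -5 -8 S
6 40/13 8/5 152/65 148/65 -5 -9 W
final -6 -9 N

n=0: pose=(-4,-6,E); sL=40/49, sR=8/5; mL=296/245, mR=4/245; mL+mR=60/49 → advance +1; mR−mL=-292/245 → turn -1·90°
n=1: pose=(-3,-6,S); sL=20/13, sR=20/13; mL=20/13, mR=10/13; mL+mR=30/13 → advance +1; mR−mL=-10/13 → turn -1·90°
n=2: pose=(-3,-7,W); sL=40/17, sR=40/37; mL=1080/629, mR=1140/629; mL+mR=60/17 → advance +1; mR−mL=60/629 → turn +1·90°
n=3: pose=(-4,-7,S); sL=5/2, sR=2; mL=9/4, mR=3/2; mL+mR=15/4 → advance +1; mR−mL=-3/4 → turn -1·90°
n=4: pose=(-4,-8,W); sL=40/13, sR=40/29; mL=840/377, mR=900/377; mL+mR=60/13 → advance +1; mR−mL=60/377 → turn +1·90°
n=5: pose=(-5,-8,S); sL=4, sR=20/9; mL=28/9, mR=26/9; mL+mR=6 → advance +1; mR−mL=-2/9 → turn -1·90°
n=6: pose=(-5,-9,W); sL=40/13, sR=8/5; mL=152/65, mR=148/65; mL+mR=60/13 → advance +1; mR−mL=-4/65 → turn -1·90°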